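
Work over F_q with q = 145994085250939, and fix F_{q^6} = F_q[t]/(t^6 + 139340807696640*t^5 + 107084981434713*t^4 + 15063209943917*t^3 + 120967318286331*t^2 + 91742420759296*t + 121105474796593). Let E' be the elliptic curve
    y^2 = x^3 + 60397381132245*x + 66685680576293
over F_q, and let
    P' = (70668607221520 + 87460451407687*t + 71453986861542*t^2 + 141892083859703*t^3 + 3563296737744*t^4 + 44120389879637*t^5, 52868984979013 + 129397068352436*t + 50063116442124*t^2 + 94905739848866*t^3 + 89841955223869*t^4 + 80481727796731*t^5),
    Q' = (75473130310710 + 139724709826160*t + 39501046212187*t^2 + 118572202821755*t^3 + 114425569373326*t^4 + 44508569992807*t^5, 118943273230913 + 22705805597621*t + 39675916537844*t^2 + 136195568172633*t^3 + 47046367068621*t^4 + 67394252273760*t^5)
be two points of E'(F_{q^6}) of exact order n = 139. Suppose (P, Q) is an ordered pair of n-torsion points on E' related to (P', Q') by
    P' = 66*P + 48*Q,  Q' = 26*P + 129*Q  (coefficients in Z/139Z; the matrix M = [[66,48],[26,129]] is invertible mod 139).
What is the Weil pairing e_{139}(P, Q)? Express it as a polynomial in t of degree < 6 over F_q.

90356958511514 + 19941701973381*t + 82919821290828*t^2 + 1069572939158*t^3 + 120446976369887*t^4 + 6384381260904*t^5

Under M = [[66,48],[26,129]] in GL_2(Z/139), e_{139}(P',Q') = e_{139}(P,Q)^(66*129-48*26 mod 139).
So e_{139}(P,Q) = e_{139}(P',Q')^{11}, since 38*11 = 1 mod 139.
Build f_{139,P'} and f_{139,Q'} via the 8-bit ladder of 139=10001011_2; evaluate at shifted divisors; quotient in F_{145994085250939^6}.
e_{139}(P',Q') = 4299087936522 + 142296885429801*t + 5829285817257*t^2 + 102105341611920*t^3 + 9283570675965*t^4 + 7410078997687*t^5.
e_{139}(P,Q) = (4299087936522 + 142296885429801*t + 5829285817257*t^2 + 102105341611920*t^3 + 9283570675965*t^4 + 7410078997687*t^5)^{11} = 90356958511514 + 19941701973381*t + 82919821290828*t^2 + 1069572939158*t^3 + 120446976369887*t^4 + 6384381260904*t^5.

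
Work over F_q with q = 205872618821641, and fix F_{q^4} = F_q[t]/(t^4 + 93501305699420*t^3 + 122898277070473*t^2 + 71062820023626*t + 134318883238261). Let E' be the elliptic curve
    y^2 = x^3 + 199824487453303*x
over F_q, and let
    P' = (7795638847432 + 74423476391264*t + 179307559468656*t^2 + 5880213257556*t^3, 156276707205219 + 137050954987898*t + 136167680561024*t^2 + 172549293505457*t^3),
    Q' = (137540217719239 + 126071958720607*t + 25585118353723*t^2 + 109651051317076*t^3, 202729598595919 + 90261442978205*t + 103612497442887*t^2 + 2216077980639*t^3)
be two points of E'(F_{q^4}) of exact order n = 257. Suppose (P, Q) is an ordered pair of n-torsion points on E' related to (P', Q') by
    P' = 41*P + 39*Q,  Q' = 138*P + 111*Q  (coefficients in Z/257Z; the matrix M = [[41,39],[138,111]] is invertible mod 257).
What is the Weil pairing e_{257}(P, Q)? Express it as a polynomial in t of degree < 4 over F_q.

87429973743110 + 121643667387915*t + 97671191549544*t^2 + 30485173827732*t^3

The 257-Weil pairing on E[257] over F_{205872618821641} is alternating-bilinear: e_{257}(P',Q') = e_{257}(P,Q)^det(M).
Inverting 197 mod 257: 227. Thus e_{257}(P,Q) = e(P',Q')^{227}.
Build f_{257,P'} and f_{257,Q'} via the 9-bit ladder of 257=100000001_2; evaluate at shifted divisors; quotient in F_{205872618821641^4}.
So e_{257}(P',Q') = 182974676928172 + 117060227058337*t + 39308206493748*t^2 + 96781514046685*t^3.
Raise to 227: e(P,Q) = 87429973743110 + 121643667387915*t + 97671191549544*t^2 + 30485173827732*t^3 in mu_{257}.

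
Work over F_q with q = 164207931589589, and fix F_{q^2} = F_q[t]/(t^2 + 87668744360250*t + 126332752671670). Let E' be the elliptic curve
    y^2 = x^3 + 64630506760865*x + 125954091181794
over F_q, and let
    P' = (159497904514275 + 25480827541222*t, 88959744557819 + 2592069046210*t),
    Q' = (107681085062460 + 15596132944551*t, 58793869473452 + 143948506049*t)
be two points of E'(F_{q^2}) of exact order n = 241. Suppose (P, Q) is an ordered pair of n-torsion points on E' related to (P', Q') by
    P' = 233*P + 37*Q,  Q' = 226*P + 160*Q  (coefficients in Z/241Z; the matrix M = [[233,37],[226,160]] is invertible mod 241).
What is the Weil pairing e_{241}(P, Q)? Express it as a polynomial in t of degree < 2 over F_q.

85762341717271 + 113360314704334*t

e_{241} is bilinear + alternating on E[241], so e_{241}(233*P + 37*Q, 226*P + 160*Q) = e_{241}(P,Q)^(233*160-37*226).
Hence e(P,Q) = e(P',Q')^{120} where 120 = 239^{-1} mod 241.
Build f_{241,P'} and f_{241,Q'} via the 8-bit ladder of 241=11110001_2; evaluate at shifted divisors; quotient in F_{164207931589589^2}.
Miller gives e_{241}(P',Q') = 37946805919953 + 90563422228962*t in F_{164207931589589^2}.
e_{241}(P,Q) = (37946805919953 + 90563422228962*t)^{120} = 85762341717271 + 113360314704334*t.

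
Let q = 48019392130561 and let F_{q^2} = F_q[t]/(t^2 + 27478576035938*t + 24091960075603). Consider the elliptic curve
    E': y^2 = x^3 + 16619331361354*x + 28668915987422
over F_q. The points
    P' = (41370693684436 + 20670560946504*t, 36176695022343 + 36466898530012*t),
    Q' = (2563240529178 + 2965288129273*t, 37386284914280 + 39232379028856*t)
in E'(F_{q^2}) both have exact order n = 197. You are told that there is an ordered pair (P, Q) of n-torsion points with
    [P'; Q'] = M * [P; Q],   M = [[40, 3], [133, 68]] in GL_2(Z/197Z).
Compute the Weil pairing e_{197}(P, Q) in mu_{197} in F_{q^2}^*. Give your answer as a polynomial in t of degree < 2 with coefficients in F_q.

e_{197}(aP+bQ,cP+dQ) = e_{197}(P,Q)^(ad-bc); with (a,b,c,d)=(40,3,133,68) this gives the det-197 law.
Inverting 154 mod 197: 142. Thus e_{197}(P,Q) = e(P',Q')^{142}.
Build f_{197,P'} and f_{197,Q'} via the 8-bit ladder of 197=11000101_2; evaluate at shifted divisors; quotient in F_{48019392130561^2}.
Result: e(P',Q') = 10368427231735 + 25992989045479*t.
(10368427231735 + 25992989045479*t)^{142} mod (48019392130561,f) = 15744856369521 + 47033036437667*t.

15744856369521 + 47033036437667*t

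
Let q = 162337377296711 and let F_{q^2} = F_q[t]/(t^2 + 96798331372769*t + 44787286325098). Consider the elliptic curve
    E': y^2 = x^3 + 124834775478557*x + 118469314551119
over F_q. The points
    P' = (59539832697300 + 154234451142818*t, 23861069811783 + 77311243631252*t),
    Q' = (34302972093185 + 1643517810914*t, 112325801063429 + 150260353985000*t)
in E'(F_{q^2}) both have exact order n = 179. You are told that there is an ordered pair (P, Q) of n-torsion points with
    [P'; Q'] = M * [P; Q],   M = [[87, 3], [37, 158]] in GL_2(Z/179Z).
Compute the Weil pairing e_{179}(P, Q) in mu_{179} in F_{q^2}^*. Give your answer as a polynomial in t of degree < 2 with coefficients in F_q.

Since e_{179}(P,P)=e_{179}(Q,Q)=1 and e_{179}(Q,P)=e_{179}(P,Q)^{-1}, expanding e_{179}(87*P + 3*Q,37*P + 158*Q) leaves e(P,Q)^det(M).
det(M) mod 179 = 31; its inverse in (Z/179)^* is 52 (check: 31*52 mod 179 = 1).
Miller loop for e_{179} over F_{162337377296711^2}: bits of 179 = 10110011; 7 double steps + 4 add steps, l/v at each.
e_{179}(P',Q') = 30551100722776 + 74244607899925*t.
e_{179}(P,Q) = (30551100722776 + 74244607899925*t)^{52} = 19558946137265 + 18949408194134*t.

19558946137265 + 18949408194134*t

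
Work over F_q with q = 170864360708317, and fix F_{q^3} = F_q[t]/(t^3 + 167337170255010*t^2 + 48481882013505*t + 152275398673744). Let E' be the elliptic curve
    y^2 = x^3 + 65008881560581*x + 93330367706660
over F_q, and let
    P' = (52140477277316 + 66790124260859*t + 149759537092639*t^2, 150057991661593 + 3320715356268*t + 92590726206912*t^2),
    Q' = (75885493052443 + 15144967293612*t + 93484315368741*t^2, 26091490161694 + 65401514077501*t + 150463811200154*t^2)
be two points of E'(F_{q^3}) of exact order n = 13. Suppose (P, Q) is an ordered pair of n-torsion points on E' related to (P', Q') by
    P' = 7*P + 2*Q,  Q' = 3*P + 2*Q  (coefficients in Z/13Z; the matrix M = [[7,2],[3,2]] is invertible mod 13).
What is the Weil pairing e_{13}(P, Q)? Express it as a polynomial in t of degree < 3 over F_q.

84699495886231 + 80752590493098*t + 149553353859898*t^2

e_{13}(aP+bQ,cP+dQ) = e_{13}(P,Q)^(ad-bc); with (a,b,c,d)=(7,2,3,2) this gives the det-13 law.
Hence e(P,Q) = e(P',Q')^{5} where 5 = 8^{-1} mod 13.
Run Miller on y^2=x^3+65008881560581*x+93330367706660 over F_{170864360708317}: ladder 1101 (4 bits); e = f_P(D_Q)/f_Q(D_P).
Miller gives e_{13}(P',Q') = 144731038900848 + 43741564554516*t + 160254130594139*t^2 in F_{170864360708317^3}.
(144731038900848 + 43741564554516*t + 160254130594139*t^2)^{5} mod (170864360708317,f) = 84699495886231 + 80752590493098*t + 149553353859898*t^2.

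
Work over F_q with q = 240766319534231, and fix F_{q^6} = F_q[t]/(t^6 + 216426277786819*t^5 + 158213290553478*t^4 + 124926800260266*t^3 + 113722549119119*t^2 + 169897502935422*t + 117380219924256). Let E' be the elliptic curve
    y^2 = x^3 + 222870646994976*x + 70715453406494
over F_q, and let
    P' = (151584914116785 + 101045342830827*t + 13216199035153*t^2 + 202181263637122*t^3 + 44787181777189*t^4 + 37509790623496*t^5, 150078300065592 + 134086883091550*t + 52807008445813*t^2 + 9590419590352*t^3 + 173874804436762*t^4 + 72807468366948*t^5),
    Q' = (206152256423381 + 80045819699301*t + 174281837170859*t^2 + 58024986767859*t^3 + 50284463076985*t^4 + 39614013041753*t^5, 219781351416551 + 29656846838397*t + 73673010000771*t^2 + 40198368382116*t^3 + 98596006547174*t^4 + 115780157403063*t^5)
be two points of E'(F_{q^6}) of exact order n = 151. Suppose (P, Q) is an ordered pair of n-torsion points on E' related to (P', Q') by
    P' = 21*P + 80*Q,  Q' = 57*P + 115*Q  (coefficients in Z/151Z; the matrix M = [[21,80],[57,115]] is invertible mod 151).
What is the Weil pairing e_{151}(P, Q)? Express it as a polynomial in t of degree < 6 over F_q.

Alternating bilinearity on E[151] (values in mu_{151} in F_{240766319534231^6}) gives e(P',Q') = e(P,Q)^det(M).
det M = 21*115 - 80*57 = -2145 = 120 (mod 151); 120^{-1} = 112 (mod 151).
8-bit Miller (10010111) on E'/F_{240766319534231} with a'=222870646994976, b'=70715453406494: accumulate tangent/chord ratios at Q'+S and P'+S'.
Result: e(P',Q') = 2147678976860 + 181404828742015*t + 122542805109678*t^2 + 88751931045831*t^3 + 224452805963476*t^4 + 206467556946531*t^5.
Hence e(P,Q) = 132833823698234 + 43082461580856*t + 27125239851824*t^2 + 219616141755568*t^3 + 26101089909818*t^4 + 202145777582448*t^5 in F_{240766319534231^6}^*.

132833823698234 + 43082461580856*t + 27125239851824*t^2 + 219616141755568*t^3 + 26101089909818*t^4 + 202145777582448*t^5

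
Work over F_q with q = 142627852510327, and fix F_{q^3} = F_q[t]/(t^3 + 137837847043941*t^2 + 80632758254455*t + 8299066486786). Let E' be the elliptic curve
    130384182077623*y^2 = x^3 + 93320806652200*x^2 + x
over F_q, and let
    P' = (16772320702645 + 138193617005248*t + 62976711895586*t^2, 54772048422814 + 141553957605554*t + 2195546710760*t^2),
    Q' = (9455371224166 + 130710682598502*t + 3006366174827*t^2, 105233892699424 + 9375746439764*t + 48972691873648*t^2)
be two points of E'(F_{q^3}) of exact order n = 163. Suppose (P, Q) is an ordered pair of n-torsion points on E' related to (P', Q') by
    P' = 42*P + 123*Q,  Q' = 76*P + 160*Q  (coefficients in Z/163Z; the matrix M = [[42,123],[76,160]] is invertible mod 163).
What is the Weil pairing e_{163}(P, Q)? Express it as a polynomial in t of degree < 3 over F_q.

e_{163} is bilinear + alternating on E[163], so e_{163}(42*P + 123*Q, 76*P + 160*Q) = e_{163}(P,Q)^(42*160-123*76).
42*160 - 123*76 = -2628; reduced mod 163: det = 143, inverse 57.
Set x_W=5305194291652*u+51278159290714, y_W=5305194291652*v; then E': y_W^2=x_W^3+114198147827897*x_W+82318244366481.
8-bit Miller (10100011) on E'/F_{142627852510327} with a'=114198147827897, b'=82318244366481: accumulate tangent/chord ratios at Q'+S and P'+S'.
f_P(D_Q)/f_Q(D_P) = 54638216542125 + 139004029782484*t + 54707694759847*t^2.
Hence e(P,Q) = 62811559519013 + 79237021941986*t + 91500123336198*t^2 in F_{142627852510327^3}^*.

62811559519013 + 79237021941986*t + 91500123336198*t^2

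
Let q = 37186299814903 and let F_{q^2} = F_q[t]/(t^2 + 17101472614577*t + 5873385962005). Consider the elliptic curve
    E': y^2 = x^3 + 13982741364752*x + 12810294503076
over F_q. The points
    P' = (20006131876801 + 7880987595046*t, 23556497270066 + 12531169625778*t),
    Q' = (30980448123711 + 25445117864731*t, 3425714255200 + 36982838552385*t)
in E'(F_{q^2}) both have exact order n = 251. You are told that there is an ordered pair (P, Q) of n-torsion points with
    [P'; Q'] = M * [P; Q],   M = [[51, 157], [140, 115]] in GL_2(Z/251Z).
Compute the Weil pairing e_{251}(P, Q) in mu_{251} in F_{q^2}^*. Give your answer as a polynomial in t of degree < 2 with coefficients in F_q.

11425171302305 + 11198593650270*t

The 251-Weil pairing on E[251] over F_{37186299814903} is alternating-bilinear: e_{251}(P',Q') = e_{251}(P,Q)^det(M).
det(M) mod 251 = 200; its inverse in (Z/251)^* is 187 (check: 200*187 mod 251 = 1).
Run Miller on y^2=x^3+13982741364752*x+12810294503076 over F_{37186299814903}: ladder 11111011 (8 bits); e = f_P(D_Q)/f_Q(D_P).
Miller gives e_{251}(P',Q') = 35796149281182 + 30253192462775*t in F_{37186299814903^2}.
(35796149281182 + 30253192462775*t)^{187} mod (37186299814903,f) = 11425171302305 + 11198593650270*t.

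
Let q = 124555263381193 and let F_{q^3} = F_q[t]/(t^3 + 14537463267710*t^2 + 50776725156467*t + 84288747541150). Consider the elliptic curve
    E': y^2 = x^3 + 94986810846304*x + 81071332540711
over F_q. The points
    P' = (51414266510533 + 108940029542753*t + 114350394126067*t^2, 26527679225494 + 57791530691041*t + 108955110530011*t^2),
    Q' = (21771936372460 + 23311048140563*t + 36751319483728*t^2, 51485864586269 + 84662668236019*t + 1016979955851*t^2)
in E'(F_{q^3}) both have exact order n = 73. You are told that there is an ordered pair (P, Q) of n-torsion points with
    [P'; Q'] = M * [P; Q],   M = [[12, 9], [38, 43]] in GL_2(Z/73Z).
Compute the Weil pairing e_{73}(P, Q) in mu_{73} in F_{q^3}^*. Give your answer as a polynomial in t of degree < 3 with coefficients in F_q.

29302135812407 + 21755890391712*t + 116306474717593*t^2

e_{73} is bilinear + alternating on E[73], so e_{73}(12*P + 9*Q, 38*P + 43*Q) = e_{73}(P,Q)^(12*43-9*38).
12*43 - 9*38 = 174; reduced mod 73: det = 28, inverse 60.
Run Miller on y^2=x^3+94986810846304*x+81071332540711 over F_{124555263381193}: ladder 1001001 (7 bits); e = f_P(D_Q)/f_Q(D_P).
So e_{73}(P',Q') = 99111720775914 + 1401438482001*t + 121523587376414*t^2.
Finally e_{73}(P,Q) = 29302135812407 + 21755890391712*t + 116306474717593*t^2.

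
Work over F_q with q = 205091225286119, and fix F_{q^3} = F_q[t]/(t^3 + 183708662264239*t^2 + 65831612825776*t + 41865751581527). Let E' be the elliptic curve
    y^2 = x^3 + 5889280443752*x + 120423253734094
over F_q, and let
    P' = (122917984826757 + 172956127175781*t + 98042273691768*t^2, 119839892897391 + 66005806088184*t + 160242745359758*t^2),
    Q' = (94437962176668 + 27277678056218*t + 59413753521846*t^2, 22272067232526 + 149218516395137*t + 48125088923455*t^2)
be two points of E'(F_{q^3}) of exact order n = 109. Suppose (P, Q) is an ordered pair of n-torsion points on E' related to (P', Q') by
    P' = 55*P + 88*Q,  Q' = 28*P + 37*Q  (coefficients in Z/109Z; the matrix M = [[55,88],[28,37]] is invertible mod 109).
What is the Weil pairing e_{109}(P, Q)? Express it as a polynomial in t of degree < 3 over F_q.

149737205046745 + 138347520878871*t + 95402873606906*t^2

Under M = [[55,88],[28,37]] in GL_2(Z/109), e_{109}(P',Q') = e_{109}(P,Q)^(55*37-88*28 mod 109).
det M = 55*37 - 88*28 = -429 = 7 (mod 109); 7^{-1} = 78 (mod 109).
Double-and-add over 1101101: 7-1 doublings, 5-1 additions; each step l_{T,T}/v_{2T} or l_{T,P'}/v at Q'+S for random S.
So e_{109}(P',Q') = 52723079718995 + 83320101915447*t + 164417435970146*t^2.
Raise to 78: e(P,Q) = 149737205046745 + 138347520878871*t + 95402873606906*t^2 in mu_{109}.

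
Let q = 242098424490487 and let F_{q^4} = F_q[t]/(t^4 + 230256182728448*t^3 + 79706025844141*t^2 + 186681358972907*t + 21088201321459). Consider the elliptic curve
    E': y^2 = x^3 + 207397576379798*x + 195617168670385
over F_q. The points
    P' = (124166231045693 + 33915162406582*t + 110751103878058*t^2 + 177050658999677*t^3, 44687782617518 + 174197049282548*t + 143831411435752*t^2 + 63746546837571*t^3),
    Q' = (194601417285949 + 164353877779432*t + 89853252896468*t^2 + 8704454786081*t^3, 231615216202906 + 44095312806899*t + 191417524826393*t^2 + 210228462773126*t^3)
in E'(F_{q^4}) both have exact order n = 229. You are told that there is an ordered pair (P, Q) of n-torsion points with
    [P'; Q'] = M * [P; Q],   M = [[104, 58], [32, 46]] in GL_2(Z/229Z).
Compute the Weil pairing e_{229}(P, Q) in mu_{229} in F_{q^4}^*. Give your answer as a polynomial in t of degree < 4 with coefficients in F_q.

e_{229} is bilinear + alternating on E[229], so e_{229}(104*P + 58*Q, 32*P + 46*Q) = e_{229}(P,Q)^(104*46-58*32).
So e_{229}(P,Q) = e_{229}(P',Q')^{14}, since 180*14 = 1 mod 229.
Run Miller on y^2=x^3+207397576379798*x+195617168670385 over F_{242098424490487}: ladder 11100101 (8 bits); e = f_P(D_Q)/f_Q(D_P).
The quotient is 95750501706339 + 208665774285674*t + 64915058099240*t^2 + 122039940286626*t^3.
Finally e_{229}(P,Q) = 150726718697406 + 58741119044685*t + 169319874932443*t^2 + 63418335738147*t^3.

150726718697406 + 58741119044685*t + 169319874932443*t^2 + 63418335738147*t^3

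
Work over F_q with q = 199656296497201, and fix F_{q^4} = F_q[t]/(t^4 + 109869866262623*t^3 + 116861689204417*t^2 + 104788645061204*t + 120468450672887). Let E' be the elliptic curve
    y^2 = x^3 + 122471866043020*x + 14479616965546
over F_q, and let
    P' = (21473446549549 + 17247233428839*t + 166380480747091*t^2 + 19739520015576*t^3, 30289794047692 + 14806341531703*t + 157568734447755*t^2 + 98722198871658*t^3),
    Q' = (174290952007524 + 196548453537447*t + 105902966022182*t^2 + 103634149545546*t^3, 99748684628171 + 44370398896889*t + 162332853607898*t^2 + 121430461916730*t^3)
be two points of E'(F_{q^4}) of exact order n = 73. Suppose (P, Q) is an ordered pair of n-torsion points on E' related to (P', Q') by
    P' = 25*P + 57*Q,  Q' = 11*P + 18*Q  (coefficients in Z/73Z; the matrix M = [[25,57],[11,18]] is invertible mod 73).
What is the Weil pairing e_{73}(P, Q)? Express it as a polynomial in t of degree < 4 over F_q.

e_{73} is bilinear + alternating on E[73], so e_{73}(25*P + 57*Q, 11*P + 18*Q) = e_{73}(P,Q)^(25*18-57*11).
25*18 - 57*11 = -177; reduced mod 73: det = 42, inverse 40.
Double-and-add over 1001001: 7-1 doublings, 3-1 additions; each step l_{T,T}/v_{2T} or l_{T,P'}/v at Q'+S for random S.
Result: e(P',Q') = 166419013552448 + 116147797529678*t + 145954404917812*t^2 + 50358721061053*t^3.
Hence e(P,Q) = 120994000478783 + 122771822297834*t + 63475740284578*t^2 + 66282580262588*t^3 in F_{199656296497201^4}^*.

120994000478783 + 122771822297834*t + 63475740284578*t^2 + 66282580262588*t^3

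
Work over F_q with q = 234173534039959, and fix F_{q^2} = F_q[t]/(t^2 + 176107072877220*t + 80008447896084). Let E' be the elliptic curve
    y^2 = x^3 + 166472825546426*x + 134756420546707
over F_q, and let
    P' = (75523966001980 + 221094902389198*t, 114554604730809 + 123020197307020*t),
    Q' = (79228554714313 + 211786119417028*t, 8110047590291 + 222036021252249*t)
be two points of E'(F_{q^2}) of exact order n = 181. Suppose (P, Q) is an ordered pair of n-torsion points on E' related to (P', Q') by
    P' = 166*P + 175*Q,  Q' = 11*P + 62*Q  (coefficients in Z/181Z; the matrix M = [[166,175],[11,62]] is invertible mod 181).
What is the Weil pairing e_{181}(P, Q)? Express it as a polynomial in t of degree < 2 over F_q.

e_{181} is bilinear + alternating on E[181], so e_{181}(166*P + 175*Q, 11*P + 62*Q) = e_{181}(P,Q)^(166*62-175*11).
det(M) mod 181 = 41; its inverse in (Z/181)^* is 53 (check: 41*53 mod 181 = 1).
n = 181 = (10110101)_2 (8 bits, wt 5); accumulate f_{181,P'}(Q'+S)/f_{181,P'}(S) along the 7-step ladder.
Result: e(P',Q') = 40784691769128 + 133076406589703*t.
e_{181}(P,Q) = (40784691769128 + 133076406589703*t)^{53} = 98157345168637 + 70139043816144*t.

98157345168637 + 70139043816144*t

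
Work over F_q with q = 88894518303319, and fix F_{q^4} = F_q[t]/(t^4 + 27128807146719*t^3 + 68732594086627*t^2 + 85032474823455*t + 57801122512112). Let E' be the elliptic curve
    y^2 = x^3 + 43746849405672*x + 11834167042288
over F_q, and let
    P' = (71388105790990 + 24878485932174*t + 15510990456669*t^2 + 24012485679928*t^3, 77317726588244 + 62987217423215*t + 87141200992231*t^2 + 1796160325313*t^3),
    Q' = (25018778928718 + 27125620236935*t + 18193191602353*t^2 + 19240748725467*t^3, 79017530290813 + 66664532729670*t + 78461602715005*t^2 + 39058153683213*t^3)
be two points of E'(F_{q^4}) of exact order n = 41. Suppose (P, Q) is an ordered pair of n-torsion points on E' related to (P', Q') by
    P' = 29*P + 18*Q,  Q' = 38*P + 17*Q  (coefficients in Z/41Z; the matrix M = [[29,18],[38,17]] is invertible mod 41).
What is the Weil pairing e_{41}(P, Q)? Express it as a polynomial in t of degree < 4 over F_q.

e_{41}(aP+bQ,cP+dQ) = e_{41}(P,Q)^(ad-bc); with (a,b,c,d)=(29,18,38,17) this gives the det-41 law.
Hence e(P,Q) = e(P',Q')^{3} where 3 = 14^{-1} mod 41.
Build f_{41,P'} and f_{41,Q'} via the 6-bit ladder of 41=101001_2; evaluate at shifted divisors; quotient in F_{88894518303319^4}.
So e_{41}(P',Q') = 13274026663473 + 22644260762837*t + 79938500438158*t^2 + 29515611638671*t^3.
Hence e(P,Q) = 33947545112395 + 34555082761718*t + 59690090522969*t^2 + 13954742099109*t^3 in F_{88894518303319^4}^*.

33947545112395 + 34555082761718*t + 59690090522969*t^2 + 13954742099109*t^3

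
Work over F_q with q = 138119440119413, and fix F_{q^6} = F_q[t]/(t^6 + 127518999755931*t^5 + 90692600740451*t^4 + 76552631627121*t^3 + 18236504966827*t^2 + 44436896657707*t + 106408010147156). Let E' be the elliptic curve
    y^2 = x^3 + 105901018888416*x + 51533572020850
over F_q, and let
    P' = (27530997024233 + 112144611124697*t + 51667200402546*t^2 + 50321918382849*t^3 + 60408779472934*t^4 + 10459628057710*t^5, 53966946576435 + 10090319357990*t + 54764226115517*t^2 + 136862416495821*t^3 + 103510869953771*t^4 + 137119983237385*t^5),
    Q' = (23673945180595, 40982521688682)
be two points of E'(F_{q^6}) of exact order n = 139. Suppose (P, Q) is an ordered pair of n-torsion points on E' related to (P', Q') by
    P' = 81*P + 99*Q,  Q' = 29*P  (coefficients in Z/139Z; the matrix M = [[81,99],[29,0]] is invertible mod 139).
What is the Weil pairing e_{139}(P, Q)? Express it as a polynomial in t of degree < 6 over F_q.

32118218608391 + 35066909028076*t + 95706357989944*t^2 + 22535161812335*t^3 + 115501186883634*t^4 + 50581567845040*t^5

The 139-Weil pairing on E[139] over F_{138119440119413} is alternating-bilinear: e_{139}(P',Q') = e_{139}(P,Q)^det(M).
Hence e(P,Q) = e(P',Q')^{84} where 84 = 48^{-1} mod 139.
Double-and-add over 10001011: 8-1 doublings, 4-1 additions; each step l_{T,T}/v_{2T} or l_{T,P'}/v at Q'+S for random S.
f_P(D_Q)/f_Q(D_P) = 34493606939824 + 135288823210496*t + 4983812589580*t^2 + 20131466186763*t^3 + 43069690249857*t^4 + 108014489268883*t^5.
Hence e(P,Q) = 32118218608391 + 35066909028076*t + 95706357989944*t^2 + 22535161812335*t^3 + 115501186883634*t^4 + 50581567845040*t^5 in F_{138119440119413^6}^*.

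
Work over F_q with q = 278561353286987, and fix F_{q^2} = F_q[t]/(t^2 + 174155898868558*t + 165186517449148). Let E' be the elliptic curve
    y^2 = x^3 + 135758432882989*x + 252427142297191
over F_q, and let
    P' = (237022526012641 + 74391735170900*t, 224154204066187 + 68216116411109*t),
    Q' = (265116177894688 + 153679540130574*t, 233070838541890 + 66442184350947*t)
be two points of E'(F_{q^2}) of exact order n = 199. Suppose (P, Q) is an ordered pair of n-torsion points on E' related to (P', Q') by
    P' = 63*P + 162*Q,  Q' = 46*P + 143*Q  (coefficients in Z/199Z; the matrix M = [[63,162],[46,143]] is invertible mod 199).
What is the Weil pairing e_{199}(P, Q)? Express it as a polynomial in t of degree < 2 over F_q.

43327401942278 + 148260930473550*t

Alternating bilinearity on E[199] (values in mu_{199} in F_{278561353286987^2}) gives e(P',Q') = e(P,Q)^det(M).
63*143 - 162*46 = 1557; reduced mod 199: det = 164, inverse 108.
Build f_{199,P'} and f_{199,Q'} via the 8-bit ladder of 199=11000111_2; evaluate at shifted divisors; quotient in F_{278561353286987^2}.
The quotient is 48661897033841 + 242308647695293*t.
Thus e_{199}(P,Q) = 43327401942278 + 148260930473550*t.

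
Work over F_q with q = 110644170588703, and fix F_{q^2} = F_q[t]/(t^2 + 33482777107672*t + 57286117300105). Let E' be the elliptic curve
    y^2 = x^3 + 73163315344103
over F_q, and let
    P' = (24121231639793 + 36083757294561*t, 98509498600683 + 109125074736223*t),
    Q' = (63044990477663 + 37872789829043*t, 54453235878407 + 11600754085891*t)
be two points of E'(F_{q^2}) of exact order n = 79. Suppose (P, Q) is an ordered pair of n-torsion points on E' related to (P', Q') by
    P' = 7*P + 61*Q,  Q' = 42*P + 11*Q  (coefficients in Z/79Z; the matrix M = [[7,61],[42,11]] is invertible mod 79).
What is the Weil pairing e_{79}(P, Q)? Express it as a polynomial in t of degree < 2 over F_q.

99656928103603 + 95430446776260*t

Under M = [[7,61],[42,11]] in GL_2(Z/79), e_{79}(P',Q') = e_{79}(P,Q)^(7*11-61*42 mod 79).
7*11 - 61*42 = -2485; reduced mod 79: det = 43, inverse 68.
Build f_{79,P'} and f_{79,Q'} via the 7-bit ladder of 79=1001111_2; evaluate at shifted divisors; quotient in F_{110644170588703^2}.
So e_{79}(P',Q') = 55027730551236 + 62445575302547*t.
(55027730551236 + 62445575302547*t)^{68} mod (110644170588703,f) = 99656928103603 + 95430446776260*t.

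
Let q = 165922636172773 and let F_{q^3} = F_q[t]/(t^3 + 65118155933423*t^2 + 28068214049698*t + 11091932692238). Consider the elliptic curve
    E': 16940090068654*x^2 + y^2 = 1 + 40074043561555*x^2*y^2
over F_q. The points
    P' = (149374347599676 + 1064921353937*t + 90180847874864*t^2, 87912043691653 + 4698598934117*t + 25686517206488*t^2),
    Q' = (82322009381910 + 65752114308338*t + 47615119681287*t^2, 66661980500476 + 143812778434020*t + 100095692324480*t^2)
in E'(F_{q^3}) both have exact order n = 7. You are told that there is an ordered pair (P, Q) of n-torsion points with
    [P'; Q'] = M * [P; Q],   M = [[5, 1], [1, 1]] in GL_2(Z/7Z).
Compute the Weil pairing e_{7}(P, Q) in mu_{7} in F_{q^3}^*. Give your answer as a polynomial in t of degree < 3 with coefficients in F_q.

107368845835309 + 94592989185327*t + 8995039443500*t^2

Alternating bilinearity on E[7] (values in mu_{7} in F_{165922636172773^3}) gives e(P',Q') = e(P,Q)^det(M).
5*1 - 1*1 = 4; reduced mod 7: det = 4, inverse 2.
Map (x,y)_Ed via u=(1+y)/(1-y), v=(1+y)/((1-y)x) to Montgomery A=66836431116207,B=154620496389349; then to (a',b')=(0,108203306285657).
n = 7 = (111)_2 (3 bits, wt 3); accumulate f_{7,P'}(Q'+S)/f_{7,P'}(S) along the 2-step ladder.
e_{7}(P',Q') = 94350658021794 + 71864263325334*t + 59924677604095*t^2.
Thus e_{7}(P,Q) = 107368845835309 + 94592989185327*t + 8995039443500*t^2.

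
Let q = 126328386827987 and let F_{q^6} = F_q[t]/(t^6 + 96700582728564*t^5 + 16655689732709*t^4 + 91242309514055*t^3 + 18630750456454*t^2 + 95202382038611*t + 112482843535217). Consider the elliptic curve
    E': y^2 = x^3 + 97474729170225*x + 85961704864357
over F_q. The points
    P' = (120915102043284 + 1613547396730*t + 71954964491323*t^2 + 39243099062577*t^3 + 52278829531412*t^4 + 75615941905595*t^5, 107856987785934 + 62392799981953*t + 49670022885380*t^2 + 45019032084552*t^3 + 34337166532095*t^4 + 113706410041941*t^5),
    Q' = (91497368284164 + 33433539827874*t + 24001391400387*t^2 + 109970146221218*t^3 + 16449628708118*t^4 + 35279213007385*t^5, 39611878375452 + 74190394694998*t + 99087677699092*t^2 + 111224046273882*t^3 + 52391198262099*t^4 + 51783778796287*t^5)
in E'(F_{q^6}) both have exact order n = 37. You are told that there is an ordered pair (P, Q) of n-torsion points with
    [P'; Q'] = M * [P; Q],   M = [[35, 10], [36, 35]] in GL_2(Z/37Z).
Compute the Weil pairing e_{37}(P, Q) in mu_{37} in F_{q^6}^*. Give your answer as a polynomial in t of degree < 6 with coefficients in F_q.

The 37-Weil pairing on E[37] over F_{126328386827987} is alternating-bilinear: e_{37}(P',Q') = e_{37}(P,Q)^det(M).
So e_{37}(P,Q) = e_{37}(P',Q')^{8}, since 14*8 = 1 mod 37.
Double-and-add over 100101: 6-1 doublings, 3-1 additions; each step l_{T,T}/v_{2T} or l_{T,P'}/v at Q'+S for random S.
So e_{37}(P',Q') = 107159378365679 + 103555630686298*t + 2550071400402*t^2 + 9522925004611*t^3 + 22545594335238*t^4 + 106988803054536*t^5.
Hence e(P,Q) = 24756789884549 + 32033200496814*t + 97152117850824*t^2 + 80039606633984*t^3 + 87703993479685*t^4 + 60053456220858*t^5 in F_{126328386827987^6}^*.

24756789884549 + 32033200496814*t + 97152117850824*t^2 + 80039606633984*t^3 + 87703993479685*t^4 + 60053456220858*t^5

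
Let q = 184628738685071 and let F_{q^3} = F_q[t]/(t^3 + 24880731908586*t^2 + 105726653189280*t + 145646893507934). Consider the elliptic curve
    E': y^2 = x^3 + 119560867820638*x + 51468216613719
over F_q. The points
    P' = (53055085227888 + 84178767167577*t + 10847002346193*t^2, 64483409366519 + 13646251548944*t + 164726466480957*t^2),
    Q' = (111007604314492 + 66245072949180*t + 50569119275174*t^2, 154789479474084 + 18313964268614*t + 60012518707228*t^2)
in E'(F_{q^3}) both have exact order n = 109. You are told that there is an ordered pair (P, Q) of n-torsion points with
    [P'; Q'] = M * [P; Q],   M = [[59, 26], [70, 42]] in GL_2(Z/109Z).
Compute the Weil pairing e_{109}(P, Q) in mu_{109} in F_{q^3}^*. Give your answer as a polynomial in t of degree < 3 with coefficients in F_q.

108542174783967 + 1285697680637*t + 136439595540031*t^2

e_{109} is bilinear + alternating on E[109], so e_{109}(59*P + 26*Q, 70*P + 42*Q) = e_{109}(P,Q)^(59*42-26*70).
So e_{109}(P,Q) = e_{109}(P',Q')^{82}, since 4*82 = 1 mod 109.
7-bit Miller (1101101) on E'/F_{184628738685071} with a'=119560867820638, b'=51468216613719: accumulate tangent/chord ratios at Q'+S and P'+S'.
f_P(D_Q)/f_Q(D_P) = 64269016923819 + 2368513994305*t + 154911074608275*t^2.
Raise to 82: e(P,Q) = 108542174783967 + 1285697680637*t + 136439595540031*t^2 in mu_{109}.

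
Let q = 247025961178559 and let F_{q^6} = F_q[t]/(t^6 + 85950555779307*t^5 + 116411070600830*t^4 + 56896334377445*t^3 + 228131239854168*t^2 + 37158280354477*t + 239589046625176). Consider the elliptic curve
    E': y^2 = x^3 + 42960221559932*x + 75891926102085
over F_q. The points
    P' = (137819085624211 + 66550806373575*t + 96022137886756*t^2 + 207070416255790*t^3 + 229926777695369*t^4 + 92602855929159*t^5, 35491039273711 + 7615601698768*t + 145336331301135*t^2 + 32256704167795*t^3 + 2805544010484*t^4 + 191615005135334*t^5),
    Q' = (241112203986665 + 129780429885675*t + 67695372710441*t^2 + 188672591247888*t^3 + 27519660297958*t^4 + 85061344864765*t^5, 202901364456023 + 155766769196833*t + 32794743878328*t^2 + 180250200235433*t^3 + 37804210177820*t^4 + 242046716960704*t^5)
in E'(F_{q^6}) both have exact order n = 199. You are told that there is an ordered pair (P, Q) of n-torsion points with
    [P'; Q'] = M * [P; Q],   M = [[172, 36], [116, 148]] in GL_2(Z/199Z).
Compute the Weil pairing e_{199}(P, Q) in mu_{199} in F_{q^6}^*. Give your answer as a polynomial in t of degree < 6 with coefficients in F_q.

Alternating bilinearity on E[199] (values in mu_{199} in F_{247025961178559^6}) gives e(P',Q') = e(P,Q)^det(M).
So e_{199}(P,Q) = e_{199}(P',Q')^{153}, since 186*153 = 1 mod 199.
Double-and-add over 11000111: 8-1 doublings, 5-1 additions; each step l_{T,T}/v_{2T} or l_{T,P'}/v at Q'+S for random S.
Result: e(P',Q') = 182313188440777 + 26721591562197*t + 58523545961223*t^2 + 245588529692775*t^3 + 80339187077678*t^4 + 179710356804861*t^5.
(182313188440777 + 26721591562197*t + 58523545961223*t^2 + 245588529692775*t^3 + 80339187077678*t^4 + 179710356804861*t^5)^{153} mod (247025961178559,f) = 228828468822957 + 20757138277427*t + 172043070430326*t^2 + 195845985331815*t^3 + 219932113355179*t^4 + 25013046282847*t^5.

228828468822957 + 20757138277427*t + 172043070430326*t^2 + 195845985331815*t^3 + 219932113355179*t^4 + 25013046282847*t^5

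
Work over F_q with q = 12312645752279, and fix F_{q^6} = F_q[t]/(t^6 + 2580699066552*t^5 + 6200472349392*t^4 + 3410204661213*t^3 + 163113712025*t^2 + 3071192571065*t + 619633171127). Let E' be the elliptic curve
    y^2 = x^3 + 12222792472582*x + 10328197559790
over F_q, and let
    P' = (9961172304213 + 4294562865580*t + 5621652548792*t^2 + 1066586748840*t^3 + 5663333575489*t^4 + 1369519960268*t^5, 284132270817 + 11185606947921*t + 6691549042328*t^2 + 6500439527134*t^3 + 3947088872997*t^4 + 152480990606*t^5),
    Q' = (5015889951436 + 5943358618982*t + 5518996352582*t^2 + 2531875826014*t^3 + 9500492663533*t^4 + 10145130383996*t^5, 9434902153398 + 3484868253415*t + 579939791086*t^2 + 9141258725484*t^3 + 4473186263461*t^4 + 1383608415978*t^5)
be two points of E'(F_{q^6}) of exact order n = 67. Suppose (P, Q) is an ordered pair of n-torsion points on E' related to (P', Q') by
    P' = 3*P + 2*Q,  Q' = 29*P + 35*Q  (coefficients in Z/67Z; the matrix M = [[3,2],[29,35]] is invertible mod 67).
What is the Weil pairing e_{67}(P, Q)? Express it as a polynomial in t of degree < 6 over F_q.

3127200622629 + 11529744661178*t + 11064486095348*t^2 + 8241033593364*t^3 + 634350785909*t^4 + 6465461270508*t^5

Since e_{67}(P,P)=e_{67}(Q,Q)=1 and e_{67}(Q,P)=e_{67}(P,Q)^{-1}, expanding e_{67}(3*P + 2*Q,29*P + 35*Q) leaves e(P,Q)^det(M).
So e_{67}(P,Q) = e_{67}(P',Q')^{10}, since 47*10 = 1 mod 67.
Run Miller on y^2=x^3+12222792472582*x+10328197559790 over F_{12312645752279}: ladder 1000011 (7 bits); e = f_P(D_Q)/f_Q(D_P).
So e_{67}(P',Q') = 2614844924451 + 5235053071434*t + 7464731691569*t^2 + 12298354213013*t^3 + 3232449442416*t^4 + 6997565623389*t^5.
(2614844924451 + 5235053071434*t + 7464731691569*t^2 + 12298354213013*t^3 + 3232449442416*t^4 + 6997565623389*t^5)^{10} mod (12312645752279,f) = 3127200622629 + 11529744661178*t + 11064486095348*t^2 + 8241033593364*t^3 + 634350785909*t^4 + 6465461270508*t^5.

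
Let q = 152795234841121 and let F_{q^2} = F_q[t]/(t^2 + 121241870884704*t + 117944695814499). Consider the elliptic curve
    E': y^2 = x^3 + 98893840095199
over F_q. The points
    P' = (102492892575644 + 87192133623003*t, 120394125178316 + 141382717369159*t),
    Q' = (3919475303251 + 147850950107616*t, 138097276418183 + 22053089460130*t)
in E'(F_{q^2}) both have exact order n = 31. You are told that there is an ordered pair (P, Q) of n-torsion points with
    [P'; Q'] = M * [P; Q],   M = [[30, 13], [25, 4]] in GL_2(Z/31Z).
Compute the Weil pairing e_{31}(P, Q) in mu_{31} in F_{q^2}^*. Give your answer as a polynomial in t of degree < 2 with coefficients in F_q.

Under M = [[30,13],[25,4]] in GL_2(Z/31), e_{31}(P',Q') = e_{31}(P,Q)^(30*4-13*25 mod 31).
Hence e(P,Q) = e(P',Q')^{13} where 13 = 12^{-1} mod 31.
5-bit Miller (11111) on E'/F_{152795234841121} with a'=0, b'=98893840095199: accumulate tangent/chord ratios at Q'+S and P'+S'.
e_{31}(P',Q') = 14676180012982 + 14743125341394*t.
Hence e(P,Q) = 72335185166047 + 42895648121630*t in F_{152795234841121^2}^*.

72335185166047 + 42895648121630*t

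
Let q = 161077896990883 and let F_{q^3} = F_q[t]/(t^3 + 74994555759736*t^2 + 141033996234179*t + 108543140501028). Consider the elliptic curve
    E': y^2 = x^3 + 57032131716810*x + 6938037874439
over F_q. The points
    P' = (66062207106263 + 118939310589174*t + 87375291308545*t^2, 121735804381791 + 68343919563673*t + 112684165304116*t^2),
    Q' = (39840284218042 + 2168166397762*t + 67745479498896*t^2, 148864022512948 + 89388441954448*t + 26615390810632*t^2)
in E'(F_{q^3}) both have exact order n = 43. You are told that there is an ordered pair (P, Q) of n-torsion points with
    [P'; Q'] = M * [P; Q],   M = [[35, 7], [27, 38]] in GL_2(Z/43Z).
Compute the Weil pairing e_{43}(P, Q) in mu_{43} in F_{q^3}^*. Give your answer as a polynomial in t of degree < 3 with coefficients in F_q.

94325612298572 + 62618938494422*t + 77636918313429*t^2

Alternating bilinearity on E[43] (values in mu_{43} in F_{161077896990883^3}) gives e(P',Q') = e(P,Q)^det(M).
So e_{43}(P,Q) = e_{43}(P',Q')^{15}, since 23*15 = 1 mod 43.
Run Miller on y^2=x^3+57032131716810*x+6938037874439 over F_{161077896990883}: ladder 101011 (6 bits); e = f_P(D_Q)/f_Q(D_P).
Result: e(P',Q') = 22739210522600 + 52322861879127*t + 17473250703746*t^2.
(22739210522600 + 52322861879127*t + 17473250703746*t^2)^{15} mod (161077896990883,f) = 94325612298572 + 62618938494422*t + 77636918313429*t^2.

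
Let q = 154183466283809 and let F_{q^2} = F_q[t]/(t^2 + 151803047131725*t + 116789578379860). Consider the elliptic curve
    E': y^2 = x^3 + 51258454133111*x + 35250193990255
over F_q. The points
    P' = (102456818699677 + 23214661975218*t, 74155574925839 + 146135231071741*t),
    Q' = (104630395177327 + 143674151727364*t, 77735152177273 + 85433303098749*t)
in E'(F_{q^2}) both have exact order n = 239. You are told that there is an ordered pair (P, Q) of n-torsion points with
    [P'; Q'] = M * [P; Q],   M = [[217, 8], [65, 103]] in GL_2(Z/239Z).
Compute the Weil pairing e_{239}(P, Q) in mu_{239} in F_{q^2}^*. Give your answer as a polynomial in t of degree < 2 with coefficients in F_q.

Under M = [[217,8],[65,103]] in GL_2(Z/239), e_{239}(P',Q') = e_{239}(P,Q)^(217*103-8*65 mod 239).
det M = 217*103 - 8*65 = 21831 = 82 (mod 239); 82^{-1} = 137 (mod 239).
Build f_{239,P'} and f_{239,Q'} via the 8-bit ladder of 239=11101111_2; evaluate at shifted divisors; quotient in F_{154183466283809^2}.
Result: e(P',Q') = 125089483836793 + 72213086156485*t.
e_{239}(P,Q) = (125089483836793 + 72213086156485*t)^{137} = 10780377996676 + 6743288540691*t.

10780377996676 + 6743288540691*t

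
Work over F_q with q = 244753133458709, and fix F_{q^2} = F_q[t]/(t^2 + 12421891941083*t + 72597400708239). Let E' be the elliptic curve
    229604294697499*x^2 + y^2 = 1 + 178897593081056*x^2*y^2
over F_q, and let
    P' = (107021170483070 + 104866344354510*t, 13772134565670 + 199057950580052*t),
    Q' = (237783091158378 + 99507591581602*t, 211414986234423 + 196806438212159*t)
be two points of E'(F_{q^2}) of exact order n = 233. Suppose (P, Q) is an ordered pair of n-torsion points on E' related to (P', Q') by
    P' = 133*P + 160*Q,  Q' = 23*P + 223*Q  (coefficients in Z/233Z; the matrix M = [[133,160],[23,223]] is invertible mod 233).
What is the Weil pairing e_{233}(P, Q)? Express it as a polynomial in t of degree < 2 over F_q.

e_{233} is bilinear + alternating on E[233], so e_{233}(133*P + 160*Q, 23*P + 223*Q) = e_{233}(P,Q)^(133*223-160*23).
det M = 133*223 - 160*23 = 25979 = 116 (mod 233); 116^{-1} = 231 (mod 233).
Edwards a_E,d_E -> Montgomery A=176192388218239,B=118024179436689 -> Weierstrass 143743686028522,126674707219013 via alpha=190460214692447,beta=73864958768788.
Build f_{233,P'} and f_{233,Q'} via the 8-bit ladder of 233=11101001_2; evaluate at shifted divisors; quotient in F_{244753133458709^2}.
f_P(D_Q)/f_Q(D_P) = 72225111936278 + 159131035598352*t.
Hence e(P,Q) = 160895312143423 + 101008034751765*t in F_{244753133458709^2}^*.

160895312143423 + 101008034751765*t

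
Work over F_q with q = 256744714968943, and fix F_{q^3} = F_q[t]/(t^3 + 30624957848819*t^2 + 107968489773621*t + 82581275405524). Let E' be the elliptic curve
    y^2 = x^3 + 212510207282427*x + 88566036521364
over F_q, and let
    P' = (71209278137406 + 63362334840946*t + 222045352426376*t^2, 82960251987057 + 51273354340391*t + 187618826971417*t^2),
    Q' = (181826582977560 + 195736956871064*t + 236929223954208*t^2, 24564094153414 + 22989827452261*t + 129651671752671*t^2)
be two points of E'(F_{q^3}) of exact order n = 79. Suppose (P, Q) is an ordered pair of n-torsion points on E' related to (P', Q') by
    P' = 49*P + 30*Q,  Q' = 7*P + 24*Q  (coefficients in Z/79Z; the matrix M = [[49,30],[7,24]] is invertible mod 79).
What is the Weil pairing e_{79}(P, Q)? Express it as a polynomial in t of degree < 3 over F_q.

150407360568358 + 211113482812625*t + 226490623425650*t^2

Under M = [[49,30],[7,24]] in GL_2(Z/79), e_{79}(P',Q') = e_{79}(P,Q)^(49*24-30*7 mod 79).
Inverting 18 mod 79: 22. Thus e_{79}(P,Q) = e(P',Q')^{22}.
Double-and-add over 1001111: 7-1 doublings, 5-1 additions; each step l_{T,T}/v_{2T} or l_{T,P'}/v at Q'+S for random S.
e_{79}(P',Q') = 7614698796703 + 254618692315854*t + 248272632958325*t^2.
Hence e(P,Q) = 150407360568358 + 211113482812625*t + 226490623425650*t^2 in F_{256744714968943^3}^*.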